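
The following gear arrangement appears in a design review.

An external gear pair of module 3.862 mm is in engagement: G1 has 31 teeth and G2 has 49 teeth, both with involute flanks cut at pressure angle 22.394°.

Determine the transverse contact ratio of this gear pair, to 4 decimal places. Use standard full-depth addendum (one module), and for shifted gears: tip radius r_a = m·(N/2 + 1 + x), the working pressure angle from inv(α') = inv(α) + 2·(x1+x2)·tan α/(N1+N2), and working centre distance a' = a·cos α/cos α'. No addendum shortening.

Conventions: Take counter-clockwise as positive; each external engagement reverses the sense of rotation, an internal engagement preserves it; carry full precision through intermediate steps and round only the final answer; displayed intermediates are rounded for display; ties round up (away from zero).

1.6003

topology: single-mesh involute geometry — m = 3.862, 31T/49T pair
base radii: r_b1 = 55.346639, r_b2 = 87.483397
tip radii: r_a1 = 63.723000, r_a2 = 98.481000
no profile shift: α' = α, a' = a
action lengths: √(r_a1²−r_b1²) = 31.581170, √(r_a2²−r_b2²) = 45.223475
base pitch p_b = π·m·cos α = 11.217845
CR = (31.581170 + 45.223475 − 154.480000·sin 22.39400°)/11.217845 = 1.600294
contact ratio ≈ 1.6003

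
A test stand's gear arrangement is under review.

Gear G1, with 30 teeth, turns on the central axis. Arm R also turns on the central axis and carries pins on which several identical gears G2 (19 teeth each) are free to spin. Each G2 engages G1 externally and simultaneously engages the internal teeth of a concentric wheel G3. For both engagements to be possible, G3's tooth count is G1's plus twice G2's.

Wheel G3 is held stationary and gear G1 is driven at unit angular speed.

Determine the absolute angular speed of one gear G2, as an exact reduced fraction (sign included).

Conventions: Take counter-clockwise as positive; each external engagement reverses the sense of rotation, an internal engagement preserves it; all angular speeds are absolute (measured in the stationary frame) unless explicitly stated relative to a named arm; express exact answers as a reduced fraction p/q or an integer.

-15/19

class = planetary set [G3 = 30+2·19 = 68; Willis about the carrier]
ring teeth: 30 + 2·19 = 68
30(ω_sun−ω_arm) = −68(ω_ring−ω_arm),  ω_ring = 0, ω_sun = 1
30(1−ω_arm) = −68(0−ω_arm)  ⇒  98·ω_arm = 30  ⇒  ω_arm = 15/49
sun–planet mesh: 30·(1−15/49) = −19·(ω_p−ω_arm)  ⇒  ω_p−ω_arm = -1020/931
ω_p = 15/49 − 1020/931 = -15/19
exact speed ratio = -15/19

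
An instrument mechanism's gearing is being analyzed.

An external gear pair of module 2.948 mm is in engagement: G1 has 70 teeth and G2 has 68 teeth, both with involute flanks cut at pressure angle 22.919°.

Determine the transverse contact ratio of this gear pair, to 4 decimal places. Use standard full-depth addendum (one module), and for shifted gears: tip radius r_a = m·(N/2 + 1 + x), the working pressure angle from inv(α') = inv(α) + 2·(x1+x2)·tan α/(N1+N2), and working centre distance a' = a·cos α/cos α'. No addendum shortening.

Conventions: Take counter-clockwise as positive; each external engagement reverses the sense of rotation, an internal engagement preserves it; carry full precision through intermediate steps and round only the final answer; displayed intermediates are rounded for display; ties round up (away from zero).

1.6534

topology: single-mesh involute geometry — m = 2.948, 70T/68T pair
base radii: r_b1 = 95.034591, r_b2 = 92.319317
tip radii: r_a1 = 106.128000, r_a2 = 103.180000
no profile shift: α' = α, a' = a
action lengths: √(r_a1²−r_b1²) = 47.239591, √(r_a2²−r_b2²) = 46.078804
base pitch p_b = π·m·cos α = 8.530285
CR = (47.239591 + 46.078804 − 203.412000·sin 22.91900°)/8.530285 = 1.653377
contact ratio ≈ 1.6534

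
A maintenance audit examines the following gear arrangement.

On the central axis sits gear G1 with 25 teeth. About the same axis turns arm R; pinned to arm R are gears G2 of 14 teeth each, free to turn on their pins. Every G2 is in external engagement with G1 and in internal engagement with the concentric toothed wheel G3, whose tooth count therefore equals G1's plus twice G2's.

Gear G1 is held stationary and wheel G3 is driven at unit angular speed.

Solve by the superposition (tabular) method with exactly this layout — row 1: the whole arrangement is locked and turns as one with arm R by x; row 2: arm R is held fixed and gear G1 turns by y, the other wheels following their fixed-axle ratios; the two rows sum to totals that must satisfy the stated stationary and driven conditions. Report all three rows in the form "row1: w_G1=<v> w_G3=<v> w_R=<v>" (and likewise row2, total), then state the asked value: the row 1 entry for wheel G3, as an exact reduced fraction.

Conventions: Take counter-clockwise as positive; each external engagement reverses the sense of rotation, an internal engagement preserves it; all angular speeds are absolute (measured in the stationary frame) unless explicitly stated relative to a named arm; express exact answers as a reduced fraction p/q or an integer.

topology: planetary set — G1 25T / G2 14T / G3 53T, arm = carrier (Willis)
row 1 — lock + rotate with arm: ω_sun = ω_ring = ω_arm = x
row 2 (arm held, sun turns y): ω_ring = −(25/53)·y, ω_arm = 0
boundary: total ω_sun = x + y = 0 and total ω_ring = x − (25/53)·y = 1  ⇒  y = -53/78, x = 53/78
row 2 ring = −(25/53)·(-53/78) = 25/78
totals (row 1 + row 2): sun 53/78 + (-53/78) = 0, ring 53/78 + 25/78 = 1, arm 53/78 + 0 = 53/78
asked cell (row1, ring) = 53/78

row1: w_G1=53/78 w_G3=53/78 w_R=53/78
row2: w_G1=-53/78 w_G3=25/78 w_R=0
total: w_G1=0 w_G3=1 w_R=53/78
asked value: 53/78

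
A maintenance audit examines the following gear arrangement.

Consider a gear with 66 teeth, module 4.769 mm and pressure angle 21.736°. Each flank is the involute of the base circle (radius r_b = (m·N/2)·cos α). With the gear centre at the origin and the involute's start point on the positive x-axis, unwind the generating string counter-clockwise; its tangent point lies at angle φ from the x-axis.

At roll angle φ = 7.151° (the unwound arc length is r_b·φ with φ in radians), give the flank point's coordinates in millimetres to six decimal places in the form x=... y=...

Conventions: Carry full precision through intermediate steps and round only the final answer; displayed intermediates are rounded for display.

recognized (one wheel, involute flank): single-mesh tooth geometry, m = 4.769, N = 66
pitch radius r_p = m·N/2 = 4.769·66/2 = 157.377000
base radius r_b = r_p·cos α = 157.377000·cos 21.736° = 146.187506
roll angle φ = 7.151° = 0.12480849 rad
x = r_b·(cos φ + φ·sin φ) = 147.321669
y = r_b·(sin φ − φ·cos φ) = 0.094590

x=147.321669 y=0.094590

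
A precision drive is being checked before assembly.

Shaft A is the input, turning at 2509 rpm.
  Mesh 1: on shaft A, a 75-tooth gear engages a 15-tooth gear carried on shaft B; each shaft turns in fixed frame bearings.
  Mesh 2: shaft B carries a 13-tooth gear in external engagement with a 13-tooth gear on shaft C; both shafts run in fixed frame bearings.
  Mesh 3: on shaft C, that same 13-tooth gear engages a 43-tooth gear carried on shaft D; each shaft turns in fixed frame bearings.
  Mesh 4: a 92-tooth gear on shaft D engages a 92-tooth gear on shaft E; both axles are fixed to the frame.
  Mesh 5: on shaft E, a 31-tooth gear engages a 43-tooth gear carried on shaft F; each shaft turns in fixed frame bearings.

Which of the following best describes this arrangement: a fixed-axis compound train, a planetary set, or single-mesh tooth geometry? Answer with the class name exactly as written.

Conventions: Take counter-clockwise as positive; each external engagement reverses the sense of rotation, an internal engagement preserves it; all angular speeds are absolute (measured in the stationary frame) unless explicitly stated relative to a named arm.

5-mesh fixed-axis compound train (all bearings frame-fixed)
classification: fixed-axis compound train

fixed-axis compound train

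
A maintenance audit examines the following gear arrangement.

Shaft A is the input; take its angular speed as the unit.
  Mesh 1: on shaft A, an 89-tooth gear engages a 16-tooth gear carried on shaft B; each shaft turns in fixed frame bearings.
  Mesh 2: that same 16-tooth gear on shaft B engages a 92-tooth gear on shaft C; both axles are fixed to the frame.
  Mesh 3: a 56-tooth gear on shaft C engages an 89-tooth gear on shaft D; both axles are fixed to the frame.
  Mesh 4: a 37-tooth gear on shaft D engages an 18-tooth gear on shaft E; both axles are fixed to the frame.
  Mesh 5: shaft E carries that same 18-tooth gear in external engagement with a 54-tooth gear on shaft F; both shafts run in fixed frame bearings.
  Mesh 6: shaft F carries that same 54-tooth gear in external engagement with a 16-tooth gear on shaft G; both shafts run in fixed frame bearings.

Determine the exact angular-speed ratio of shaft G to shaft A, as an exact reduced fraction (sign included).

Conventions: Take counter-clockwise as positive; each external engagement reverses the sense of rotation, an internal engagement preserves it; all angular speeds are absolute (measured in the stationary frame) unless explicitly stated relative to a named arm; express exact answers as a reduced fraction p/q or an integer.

259/184

class = fixed-axis compound train [6 meshes; 6 ratios multiply, 6 sense flips]
mesh 1 [89T→16T]: running ratio 89/16, sense −
mesh 2 [16T→92T]: running ratio 89/92, sense +
mesh 3 [56T→89T]: running ratio 14/23, sense −
mesh 4 [37T→18T]: running ratio 259/207, sense +
mesh 5 [18T→54T]: running ratio 259/621, sense −
mesh 6 [54T→16T]: running ratio 259/184, sense +
ω_out/ω_in = 259/184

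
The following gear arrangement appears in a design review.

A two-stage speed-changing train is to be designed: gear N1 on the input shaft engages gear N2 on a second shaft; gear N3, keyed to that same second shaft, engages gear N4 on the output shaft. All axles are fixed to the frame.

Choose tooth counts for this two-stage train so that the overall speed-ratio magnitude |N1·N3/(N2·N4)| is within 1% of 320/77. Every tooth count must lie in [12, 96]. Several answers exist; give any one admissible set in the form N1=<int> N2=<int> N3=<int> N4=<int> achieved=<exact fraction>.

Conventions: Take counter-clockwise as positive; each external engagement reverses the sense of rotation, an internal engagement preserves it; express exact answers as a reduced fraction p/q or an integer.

class = fixed-axis compound train [2-stage, 320/77 wanted]
target = 320/77 in lowest terms: an exact hit needs N1·N3 = k·320 and N2·N4 = k·77 for one integer k, every count in [12, 96]; additionally prefer no 1:1 stage (N1 ≠ N2, N3 ≠ N4)
k = 1…3: no 1:1-free in-range split of k·320 and k·77 into factor pairs; take k = 4
k = 4: N1·N3 = 1280 = 16·80, N2·N4 = 308 = 14·22
achieved = 16·80/(14·22) = 320/77; |achieved − target| = 0 ≤ 16/385 ✓

N1=16 N2=14 N3=80 N4=22 achieved=320/77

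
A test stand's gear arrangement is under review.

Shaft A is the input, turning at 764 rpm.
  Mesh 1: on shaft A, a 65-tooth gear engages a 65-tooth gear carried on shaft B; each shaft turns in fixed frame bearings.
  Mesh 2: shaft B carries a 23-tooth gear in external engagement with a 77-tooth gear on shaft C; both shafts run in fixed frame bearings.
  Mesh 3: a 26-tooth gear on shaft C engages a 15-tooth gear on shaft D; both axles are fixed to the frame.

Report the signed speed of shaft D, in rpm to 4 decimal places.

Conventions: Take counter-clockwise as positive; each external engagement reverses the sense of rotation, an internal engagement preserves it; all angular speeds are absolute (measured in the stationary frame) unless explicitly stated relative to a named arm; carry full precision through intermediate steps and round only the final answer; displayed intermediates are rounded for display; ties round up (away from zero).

topology: fixed-axis compound train — 3 meshes, A→D
mesh 1 [65T→65T]: ω = 764.0000×65/65 = 764.0000 rpm, sense flips to −
mesh 2 [23T→77T]: ω = 764.0000×23/77 = 228.2078 rpm, sense flips to +
mesh 3 [26T→15T]: ω = 228.2078×26/15 = 395.5602 rpm, sense flips to −
signed output speed = -395.5602 rpm

-395.5602 rpm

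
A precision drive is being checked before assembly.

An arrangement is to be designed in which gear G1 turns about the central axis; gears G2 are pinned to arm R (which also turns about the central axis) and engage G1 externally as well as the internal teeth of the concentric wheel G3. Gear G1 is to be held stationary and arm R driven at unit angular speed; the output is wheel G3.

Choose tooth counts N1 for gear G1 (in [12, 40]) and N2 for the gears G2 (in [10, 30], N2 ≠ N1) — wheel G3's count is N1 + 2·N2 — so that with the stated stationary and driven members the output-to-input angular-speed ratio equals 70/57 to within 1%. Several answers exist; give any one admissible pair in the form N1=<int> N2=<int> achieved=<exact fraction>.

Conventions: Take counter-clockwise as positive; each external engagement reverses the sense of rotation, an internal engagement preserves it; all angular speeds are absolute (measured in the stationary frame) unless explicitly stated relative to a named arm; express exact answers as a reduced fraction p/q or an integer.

planetary set to be sized for 70/57 (Willis relation)
Willis with ω_sun = 0: ω_ring/ω_arm = (N1+N3)/N3; set equal to 70/57  ⇒  N3/N1 = 1/(70/57 − 1) = 57/13
N3 = N1 + 2·N2  ⇒  N2/N1 = (N3/N1 − 1)/2 = (57/13 − 1)/2 = 22/13
smallest multiple with N1 ≥ 12 and N2 ≥ 10: k = 1  ⇒  N1 = 1·13 = 13, N2 = 1·22 = 22 (N1 ≤ 40, N2 ≤ 30, N2 ≠ N1 ✓), N3 = 13 + 2·22 = 57
check: (N1+N3)/N3 with N1 = 13, N3 = 57 gives 70/57; |achieved − target| = 0 ≤ 7/570 ✓

N1=13 N2=22 achieved=70/57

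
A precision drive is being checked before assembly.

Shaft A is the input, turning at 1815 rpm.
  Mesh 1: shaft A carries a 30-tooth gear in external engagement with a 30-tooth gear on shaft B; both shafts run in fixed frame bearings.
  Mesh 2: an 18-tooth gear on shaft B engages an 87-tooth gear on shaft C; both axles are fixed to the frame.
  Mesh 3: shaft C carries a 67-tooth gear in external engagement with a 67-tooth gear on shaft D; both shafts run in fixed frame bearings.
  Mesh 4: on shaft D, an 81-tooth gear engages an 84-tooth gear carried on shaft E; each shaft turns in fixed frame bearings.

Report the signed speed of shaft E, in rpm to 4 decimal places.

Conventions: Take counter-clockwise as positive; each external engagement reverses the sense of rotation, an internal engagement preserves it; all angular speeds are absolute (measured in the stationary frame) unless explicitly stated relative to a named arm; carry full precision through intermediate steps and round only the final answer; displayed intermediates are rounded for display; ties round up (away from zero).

+362.1059 rpm

recognized (5 fixed axles, 4 meshes): fixed-axis compound train
mesh 1 [30T→30T]: ω = 1815.0000×30/30 = 1815.0000 rpm, sense flips to −
mesh 2 [18T→87T]: ω = 1815.0000×18/87 = 375.5172 rpm, sense flips to +
mesh 3 [67T→67T]: ω = 375.5172×67/67 = 375.5172 rpm, sense flips to −
mesh 4 [81T→84T]: ω = 375.5172×81/84 = 362.1059 rpm, sense flips to +
signed output speed = +362.1059 rpm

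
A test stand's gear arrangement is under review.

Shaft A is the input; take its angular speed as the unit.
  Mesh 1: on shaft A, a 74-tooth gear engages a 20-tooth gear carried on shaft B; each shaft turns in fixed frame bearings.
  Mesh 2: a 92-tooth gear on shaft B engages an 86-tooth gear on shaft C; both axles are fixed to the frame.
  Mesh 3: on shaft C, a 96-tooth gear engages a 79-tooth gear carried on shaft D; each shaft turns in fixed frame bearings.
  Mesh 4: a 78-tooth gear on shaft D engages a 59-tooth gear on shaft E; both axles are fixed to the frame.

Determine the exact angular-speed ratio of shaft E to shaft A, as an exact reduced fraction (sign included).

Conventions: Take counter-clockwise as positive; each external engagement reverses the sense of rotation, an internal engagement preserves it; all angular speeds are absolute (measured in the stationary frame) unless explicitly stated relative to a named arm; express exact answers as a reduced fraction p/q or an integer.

6372288/1002115

class = fixed-axis compound train [4 meshes; 4 ratios multiply, 4 sense flips]
mesh 1 [74T→20T]: running ratio 37/10, sense −
mesh 2 [92T→86T]: running ratio 851/215, sense +
mesh 3 [96T→79T]: running ratio 81696/16985, sense −
mesh 4 [78T→59T]: running ratio 6372288/1002115, sense +
ω_out/ω_in = 6372288/1002115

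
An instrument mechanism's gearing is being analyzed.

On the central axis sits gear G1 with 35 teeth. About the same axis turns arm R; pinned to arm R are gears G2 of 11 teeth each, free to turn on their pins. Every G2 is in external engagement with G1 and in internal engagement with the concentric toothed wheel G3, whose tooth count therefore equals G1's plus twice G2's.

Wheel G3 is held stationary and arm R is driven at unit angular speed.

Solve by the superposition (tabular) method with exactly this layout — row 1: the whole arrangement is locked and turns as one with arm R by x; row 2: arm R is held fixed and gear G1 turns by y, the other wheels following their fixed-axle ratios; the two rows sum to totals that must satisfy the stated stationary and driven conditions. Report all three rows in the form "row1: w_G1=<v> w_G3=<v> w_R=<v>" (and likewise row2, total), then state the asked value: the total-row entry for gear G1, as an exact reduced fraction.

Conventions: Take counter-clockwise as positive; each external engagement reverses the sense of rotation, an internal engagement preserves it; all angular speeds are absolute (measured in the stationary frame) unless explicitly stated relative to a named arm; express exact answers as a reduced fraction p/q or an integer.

topology: planetary set — G1 35T / G2 11T / G3 57T, arm = carrier (Willis)
row 1 (train locked, turned with arm): all members turn x
row 2: sun turns y, ring = −(35/57)·y, arm 0
boundary: total ω_ring = x − (35/57)·y = 0 and total ω_arm = x = 1  ⇒  y = 57/35, x = 1
row 2 ring = −(35/57)·57/35 = -1
totals (row 1 + row 2): sun 1 + 57/35 = 92/35, ring 1 + (-1) = 0, arm 1 + 0 = 1
asked cell (total, sun) = 92/35

row1: w_G1=1 w_G3=1 w_R=1
row2: w_G1=57/35 w_G3=-1 w_R=0
total: w_G1=92/35 w_G3=0 w_R=1
asked value: 92/35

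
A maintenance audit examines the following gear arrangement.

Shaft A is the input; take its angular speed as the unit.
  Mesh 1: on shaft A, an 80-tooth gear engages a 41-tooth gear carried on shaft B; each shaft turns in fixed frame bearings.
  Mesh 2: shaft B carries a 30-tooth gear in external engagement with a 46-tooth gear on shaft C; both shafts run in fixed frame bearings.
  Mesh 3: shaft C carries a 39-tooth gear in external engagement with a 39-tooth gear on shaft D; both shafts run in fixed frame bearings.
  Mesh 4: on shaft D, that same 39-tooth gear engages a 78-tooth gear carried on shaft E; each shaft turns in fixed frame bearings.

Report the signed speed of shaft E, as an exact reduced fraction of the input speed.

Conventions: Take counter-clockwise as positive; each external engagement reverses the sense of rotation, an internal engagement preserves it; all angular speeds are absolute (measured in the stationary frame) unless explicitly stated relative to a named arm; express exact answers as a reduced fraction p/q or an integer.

4-mesh fixed-axis compound train (all bearings frame-fixed)
mesh 1 [80T→41T]: |ω|/ω_in = 1×80/41 = 80/41, sense flips to −
mesh 2 [30T→46T]: |ω|/ω_in = (80/41)×30/46 = 1200/943, sense flips to +
mesh 3 [39T→39T]: |ω|/ω_in = (1200/943)×39/39 = 1200/943, sense flips to −
mesh 4 [39T→78T]: |ω|/ω_in = (1200/943)×39/78 = 600/943, sense flips to +
signed output speed (× input speed) = 600/943

600/943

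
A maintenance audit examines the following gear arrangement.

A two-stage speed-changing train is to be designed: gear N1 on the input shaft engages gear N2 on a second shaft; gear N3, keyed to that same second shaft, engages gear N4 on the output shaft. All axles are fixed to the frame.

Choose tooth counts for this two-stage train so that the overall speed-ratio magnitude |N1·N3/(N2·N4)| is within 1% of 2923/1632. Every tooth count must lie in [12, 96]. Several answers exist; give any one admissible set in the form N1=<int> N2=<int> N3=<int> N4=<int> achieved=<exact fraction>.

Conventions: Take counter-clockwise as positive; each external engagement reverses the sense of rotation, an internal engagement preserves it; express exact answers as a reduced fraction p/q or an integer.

class = fixed-axis compound train [2-stage, 2923/1632 wanted]
target = 2923/1632 in lowest terms: an exact hit needs N1·N3 = k·2923 and N2·N4 = k·1632 for one integer k, every count in [12, 96]; additionally prefer no 1:1 stage (N1 ≠ N2, N3 ≠ N4)
k = 1: N1·N3 = 2923 = 37·79, N2·N4 = 1632 = 17·96
achieved = 37·79/(17·96) = 2923/1632; |achieved − target| = 0 ≤ 2923/163200 ✓

N1=37 N2=17 N3=79 N4=96 achieved=2923/1632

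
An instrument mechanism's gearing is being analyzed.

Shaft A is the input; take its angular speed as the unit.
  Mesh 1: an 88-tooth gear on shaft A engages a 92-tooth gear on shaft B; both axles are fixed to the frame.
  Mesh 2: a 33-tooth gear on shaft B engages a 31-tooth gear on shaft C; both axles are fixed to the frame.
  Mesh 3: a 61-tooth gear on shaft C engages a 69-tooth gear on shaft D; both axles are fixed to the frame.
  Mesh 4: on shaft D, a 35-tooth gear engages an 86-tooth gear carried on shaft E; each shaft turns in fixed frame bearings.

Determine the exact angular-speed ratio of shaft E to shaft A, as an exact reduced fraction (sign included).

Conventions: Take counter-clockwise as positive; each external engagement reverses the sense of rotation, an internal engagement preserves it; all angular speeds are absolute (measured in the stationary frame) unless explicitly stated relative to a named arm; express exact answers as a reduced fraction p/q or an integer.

258335/705157

class = fixed-axis compound train [4 meshes; 4 ratios multiply, 4 sense flips]
mesh 1 [88T→92T]: running ratio 22/23, sense −
mesh 2 [33T→31T]: running ratio 726/713, sense +
mesh 3 [61T→69T]: running ratio 14762/16399, sense −
mesh 4 [35T→86T]: running ratio 258335/705157, sense +
ω_out/ω_in = 258335/705157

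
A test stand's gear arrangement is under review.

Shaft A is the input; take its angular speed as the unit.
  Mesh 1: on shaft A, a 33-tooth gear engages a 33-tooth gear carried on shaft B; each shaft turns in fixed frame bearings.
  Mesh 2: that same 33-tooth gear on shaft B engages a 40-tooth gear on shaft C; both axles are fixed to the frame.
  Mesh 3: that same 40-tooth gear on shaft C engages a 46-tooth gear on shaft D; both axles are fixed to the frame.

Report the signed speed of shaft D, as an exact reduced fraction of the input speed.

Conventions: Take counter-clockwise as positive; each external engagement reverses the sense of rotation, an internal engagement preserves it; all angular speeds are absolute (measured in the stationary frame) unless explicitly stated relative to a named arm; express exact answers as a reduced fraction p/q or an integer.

-33/46

3-mesh fixed-axis compound train (all bearings frame-fixed)
mesh 1 [33T→33T]: |ω|/ω_in = 1×33/33 = 1, sense flips to −
mesh 2 [33T→40T]: |ω|/ω_in = 1×33/40 = 33/40, sense flips to +
mesh 3 [40T→46T]: |ω|/ω_in = (33/40)×40/46 = 33/46, sense flips to −
signed output speed (× input speed) = -33/46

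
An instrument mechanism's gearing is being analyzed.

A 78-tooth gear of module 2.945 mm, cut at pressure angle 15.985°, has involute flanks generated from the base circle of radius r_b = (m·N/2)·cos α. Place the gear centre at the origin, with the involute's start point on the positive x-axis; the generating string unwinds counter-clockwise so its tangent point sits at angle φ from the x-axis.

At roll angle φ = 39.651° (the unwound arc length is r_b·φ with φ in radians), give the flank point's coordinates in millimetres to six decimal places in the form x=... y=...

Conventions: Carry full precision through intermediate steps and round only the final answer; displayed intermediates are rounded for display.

x=133.771330 y=11.623952

single-mesh involute tooth geometry (78T wheel at module 2.945)
pitch radius r_p = m·N/2 = 2.945·78/2 = 114.855000
base radius r_b = r_p·cos α = 114.855000·cos 15.985° = 110.413996
roll angle φ = 39.651° = 0.69204050 rad
x = r_b·(cos φ + φ·sin φ) = 133.771330
y = r_b·(sin φ − φ·cos φ) = 11.623952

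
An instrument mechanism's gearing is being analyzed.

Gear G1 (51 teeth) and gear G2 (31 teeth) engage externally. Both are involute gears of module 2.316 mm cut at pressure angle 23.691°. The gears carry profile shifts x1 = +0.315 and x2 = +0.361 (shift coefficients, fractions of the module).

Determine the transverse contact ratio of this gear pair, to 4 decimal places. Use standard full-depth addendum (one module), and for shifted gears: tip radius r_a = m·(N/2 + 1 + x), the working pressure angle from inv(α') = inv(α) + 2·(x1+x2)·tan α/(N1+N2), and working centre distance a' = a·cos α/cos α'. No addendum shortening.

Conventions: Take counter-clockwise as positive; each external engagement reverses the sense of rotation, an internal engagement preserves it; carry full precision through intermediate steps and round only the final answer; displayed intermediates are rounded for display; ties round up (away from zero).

1.4780

recognized (one external pair, fixed centres): single-mesh tooth geometry, m = 2.316, N1 = 51, N2 = 31
base radii: r_b1 = 54.080930, r_b2 = 32.872722
tip radii: r_a1 = 62.103540, r_a2 = 39.050076
inv(α') = inv(23.691°) + 2·(+0.315+0.361)·tan α/(51+31) = 0.03253057  ⇒  α' = 25.65357°
a' = a·cos α / cos α' = 94.9560·cos 23.691°/cos 25.65357° = 96.462099
action lengths: √(r_a1²−r_b1²) = 30.530358, √(r_a2²−r_b2²) = 21.078249
base pitch p_b = π·m·cos α = 6.662755
CR = (30.530358 + 21.078249 − 96.462099·sin 25.65357°)/6.662755 = 1.477976
contact ratio ≈ 1.4780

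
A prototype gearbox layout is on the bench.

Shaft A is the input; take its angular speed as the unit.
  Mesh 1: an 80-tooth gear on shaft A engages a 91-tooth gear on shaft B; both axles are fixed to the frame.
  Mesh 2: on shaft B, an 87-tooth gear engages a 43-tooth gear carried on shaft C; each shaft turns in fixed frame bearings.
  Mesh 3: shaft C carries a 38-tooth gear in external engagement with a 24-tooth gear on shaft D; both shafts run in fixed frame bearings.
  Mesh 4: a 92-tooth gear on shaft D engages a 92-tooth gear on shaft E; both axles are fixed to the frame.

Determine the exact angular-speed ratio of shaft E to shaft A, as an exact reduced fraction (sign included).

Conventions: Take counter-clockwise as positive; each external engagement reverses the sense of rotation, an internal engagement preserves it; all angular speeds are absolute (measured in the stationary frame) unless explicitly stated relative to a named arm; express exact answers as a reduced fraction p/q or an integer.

11020/3913

class = fixed-axis compound train [4 meshes; 4 ratios multiply, 4 sense flips]
mesh 1 [80T→91T]: running ratio 80/91, sense −
mesh 2 [87T→43T]: running ratio 6960/3913, sense +
mesh 3 [38T→24T]: running ratio 11020/3913, sense −
mesh 4 [92T→92T]: running ratio 11020/3913, sense +
ω_out/ω_in = 11020/3913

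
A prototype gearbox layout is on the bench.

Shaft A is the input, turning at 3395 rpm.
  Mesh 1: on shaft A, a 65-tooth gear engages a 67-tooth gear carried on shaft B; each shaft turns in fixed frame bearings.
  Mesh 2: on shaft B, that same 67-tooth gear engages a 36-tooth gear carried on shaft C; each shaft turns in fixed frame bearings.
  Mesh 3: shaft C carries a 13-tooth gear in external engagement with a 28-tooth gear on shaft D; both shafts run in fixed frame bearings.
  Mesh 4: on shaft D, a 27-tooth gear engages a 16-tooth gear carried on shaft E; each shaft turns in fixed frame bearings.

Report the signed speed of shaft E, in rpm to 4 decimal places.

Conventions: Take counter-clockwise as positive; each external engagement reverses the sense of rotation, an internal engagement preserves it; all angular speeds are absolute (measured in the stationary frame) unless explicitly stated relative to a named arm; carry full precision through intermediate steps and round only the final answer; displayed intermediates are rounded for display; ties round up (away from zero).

class = fixed-axis compound train [4 meshes; 4 ratios multiply, 4 sense flips]
mesh 1 [65T→67T]: ω = 3395.0000×65/67 = 3293.6567 rpm, sense flips to −
mesh 2 [67T→36T]: ω = 3293.6567×67/36 = 6129.8611 rpm, sense flips to +
mesh 3 [13T→28T]: ω = 6129.8611×13/28 = 2846.0069 rpm, sense flips to −
mesh 4 [27T→16T]: ω = 2846.0069×27/16 = 4802.6367 rpm, sense flips to +
signed output speed = +4802.6367 rpm

+4802.6367 rpm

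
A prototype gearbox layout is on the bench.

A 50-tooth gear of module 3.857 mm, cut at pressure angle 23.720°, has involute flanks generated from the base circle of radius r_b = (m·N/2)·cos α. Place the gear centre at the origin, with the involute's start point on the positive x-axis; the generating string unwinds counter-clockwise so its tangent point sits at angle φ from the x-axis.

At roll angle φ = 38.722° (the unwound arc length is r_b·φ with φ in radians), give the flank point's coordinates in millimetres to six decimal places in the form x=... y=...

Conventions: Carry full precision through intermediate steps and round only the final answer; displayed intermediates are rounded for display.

single-mesh involute tooth geometry (50T wheel at module 3.857)
pitch radius r_p = m·N/2 = 3.857·50/2 = 96.425000
base radius r_b = r_p·cos α = 96.425000·cos 23.720° = 88.279231
roll angle φ = 38.722° = 0.67582639 rad
x = r_b·(cos φ + φ·sin φ) = 106.195347
y = r_b·(sin φ − φ·cos φ) = 8.675120

x=106.195347 y=8.675120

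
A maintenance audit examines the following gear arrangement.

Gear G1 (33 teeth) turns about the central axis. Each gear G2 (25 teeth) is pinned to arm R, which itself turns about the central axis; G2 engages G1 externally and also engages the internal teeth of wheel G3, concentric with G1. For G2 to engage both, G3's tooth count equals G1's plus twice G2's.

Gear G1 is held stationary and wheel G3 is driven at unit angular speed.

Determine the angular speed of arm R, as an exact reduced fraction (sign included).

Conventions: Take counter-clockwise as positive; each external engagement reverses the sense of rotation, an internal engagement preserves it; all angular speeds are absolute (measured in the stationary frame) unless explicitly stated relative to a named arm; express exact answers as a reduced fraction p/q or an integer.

recognized (axles ride arm R): planetary set, 33/25/83 teeth
ring teeth: 33 + 2·25 = 83
33(ω_sun−ω_arm) = −83(ω_ring−ω_arm),  ω_sun = 0, ω_ring = 1
33(0−ω_arm) = −83(1−ω_arm)  ⇒  116·ω_arm = 83  ⇒  ω_arm = 83/116
exact speed ratio = 83/116

83/116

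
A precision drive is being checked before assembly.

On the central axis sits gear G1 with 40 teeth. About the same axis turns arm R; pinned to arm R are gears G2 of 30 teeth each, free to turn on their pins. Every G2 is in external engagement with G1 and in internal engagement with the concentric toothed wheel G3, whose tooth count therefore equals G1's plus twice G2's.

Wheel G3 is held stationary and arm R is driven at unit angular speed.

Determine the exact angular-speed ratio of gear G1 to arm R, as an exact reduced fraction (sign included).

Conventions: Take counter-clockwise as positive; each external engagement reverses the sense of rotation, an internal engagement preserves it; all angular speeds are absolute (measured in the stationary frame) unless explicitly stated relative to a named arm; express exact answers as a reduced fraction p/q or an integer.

7/2

recognized (axles ride arm R): planetary set, 40/30/100 teeth
ring teeth: 40 + 2·30 = 100
40(ω_sun−ω_arm) = −100(ω_ring−ω_arm),  ω_ring = 0, ω_arm = 1
ω_sun = 1 − (100/40)(0−1) = 7/2
ω_out/ω_in = 7/2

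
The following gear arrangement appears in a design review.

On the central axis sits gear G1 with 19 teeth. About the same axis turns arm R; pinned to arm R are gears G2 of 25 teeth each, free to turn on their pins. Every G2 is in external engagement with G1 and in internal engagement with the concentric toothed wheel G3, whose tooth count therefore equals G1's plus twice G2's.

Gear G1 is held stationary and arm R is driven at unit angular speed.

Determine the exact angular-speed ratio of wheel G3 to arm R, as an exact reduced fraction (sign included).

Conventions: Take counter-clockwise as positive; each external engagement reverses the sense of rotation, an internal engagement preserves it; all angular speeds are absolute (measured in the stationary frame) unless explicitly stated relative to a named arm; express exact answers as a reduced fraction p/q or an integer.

class = planetary set [G3 = 19+2·25 = 69; Willis about the carrier]
ring teeth: 19 + 2·25 = 69
19(ω_sun−ω_arm) = −69(ω_ring−ω_arm),  ω_sun = 0, ω_arm = 1
ω_ring = 1 − (19/69)(0−1) = 88/69
ω_out/ω_in = 88/69

88/69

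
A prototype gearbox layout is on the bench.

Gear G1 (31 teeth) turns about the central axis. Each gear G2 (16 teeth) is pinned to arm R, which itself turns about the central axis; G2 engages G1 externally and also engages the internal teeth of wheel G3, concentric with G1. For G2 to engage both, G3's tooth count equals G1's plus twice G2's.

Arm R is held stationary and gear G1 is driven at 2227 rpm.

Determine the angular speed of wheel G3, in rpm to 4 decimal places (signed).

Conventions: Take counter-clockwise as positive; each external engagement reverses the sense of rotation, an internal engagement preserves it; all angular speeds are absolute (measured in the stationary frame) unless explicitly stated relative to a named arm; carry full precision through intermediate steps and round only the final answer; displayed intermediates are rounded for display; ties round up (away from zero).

class = planetary set [G3 = 31+2·16 = 63; Willis about the carrier]
normalise by the input: solve with ω_sun = 1, then scale by 2227 rpm
ring teeth: 31 + 2·16 = 63
31(ω_sun−ω_arm) = −63(ω_ring−ω_arm),  ω_arm = 0, ω_sun = 1
ω_ring = 0 − (31/63)(1−0) = -31/63
scale: ω_ring = -31/63 × 2227 rpm = -1095.8254 rpm

-1095.8254 rpm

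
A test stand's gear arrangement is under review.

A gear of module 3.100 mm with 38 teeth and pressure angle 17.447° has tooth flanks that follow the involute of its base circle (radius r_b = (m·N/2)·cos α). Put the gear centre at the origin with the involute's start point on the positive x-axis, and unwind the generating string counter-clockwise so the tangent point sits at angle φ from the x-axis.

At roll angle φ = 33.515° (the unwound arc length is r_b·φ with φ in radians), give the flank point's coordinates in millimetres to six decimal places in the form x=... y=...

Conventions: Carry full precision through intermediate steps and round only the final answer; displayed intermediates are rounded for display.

topology: single-mesh involute geometry — m = 3.100, N = 38
pitch radius r_p = m·N/2 = 3.100·38/2 = 58.900000
base radius r_b = r_p·cos α = 58.900000·cos 17.447° = 56.190288
roll angle φ = 33.515° = 0.58494710 rad
x = r_b·(cos φ + φ·sin φ) = 64.996594
y = r_b·(sin φ − φ·cos φ) = 3.622067

x=64.996594 y=3.622067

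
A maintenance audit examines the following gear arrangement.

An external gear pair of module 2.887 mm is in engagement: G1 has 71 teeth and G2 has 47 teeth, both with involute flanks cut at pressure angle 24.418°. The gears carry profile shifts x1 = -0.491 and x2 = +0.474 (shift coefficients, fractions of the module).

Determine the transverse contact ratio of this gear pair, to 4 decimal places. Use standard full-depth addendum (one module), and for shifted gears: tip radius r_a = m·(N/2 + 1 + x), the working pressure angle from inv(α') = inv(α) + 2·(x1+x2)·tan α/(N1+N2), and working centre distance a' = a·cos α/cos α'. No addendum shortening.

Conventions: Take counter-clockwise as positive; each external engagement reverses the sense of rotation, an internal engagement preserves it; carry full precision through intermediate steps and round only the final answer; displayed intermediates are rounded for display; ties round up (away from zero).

recognized (one external pair, fixed centres): single-mesh tooth geometry, m = 2.887, N1 = 71, N2 = 47
base radii: r_b1 = 93.321297, r_b2 = 61.776070
tip radii: r_a1 = 103.957983, r_a2 = 72.099938
inv(α') = inv(24.418°) + 2·(-0.491+0.474)·tan α/(71+47) = 0.02769367  ⇒  α' = 24.38158°
a' = a·cos α / cos α' = 170.3330·cos 24.418°/cos 24.38158° = 170.283887
action lengths: √(r_a1²−r_b1²) = 45.808272, √(r_a2²−r_b2²) = 37.176851
base pitch p_b = π·m·cos α = 8.258521
CR = (45.808272 + 37.176851 − 170.283887·sin 24.38158°)/8.258521 = 1.536591
contact ratio ≈ 1.5366

1.5366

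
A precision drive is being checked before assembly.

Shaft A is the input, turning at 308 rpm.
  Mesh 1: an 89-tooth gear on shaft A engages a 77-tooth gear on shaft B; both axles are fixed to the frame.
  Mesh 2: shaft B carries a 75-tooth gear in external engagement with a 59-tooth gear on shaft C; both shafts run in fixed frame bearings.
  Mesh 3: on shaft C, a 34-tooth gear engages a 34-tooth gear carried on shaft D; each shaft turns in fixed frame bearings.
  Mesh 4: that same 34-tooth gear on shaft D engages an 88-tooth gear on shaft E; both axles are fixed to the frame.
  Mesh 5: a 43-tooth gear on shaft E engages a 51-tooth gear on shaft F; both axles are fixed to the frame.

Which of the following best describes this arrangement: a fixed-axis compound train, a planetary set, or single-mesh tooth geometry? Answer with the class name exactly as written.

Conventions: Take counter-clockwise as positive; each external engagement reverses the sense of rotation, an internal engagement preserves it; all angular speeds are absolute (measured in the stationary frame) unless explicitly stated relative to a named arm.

topology: fixed-axis compound train — 5 meshes, A→F
classification: fixed-axis compound train

fixed-axis compound train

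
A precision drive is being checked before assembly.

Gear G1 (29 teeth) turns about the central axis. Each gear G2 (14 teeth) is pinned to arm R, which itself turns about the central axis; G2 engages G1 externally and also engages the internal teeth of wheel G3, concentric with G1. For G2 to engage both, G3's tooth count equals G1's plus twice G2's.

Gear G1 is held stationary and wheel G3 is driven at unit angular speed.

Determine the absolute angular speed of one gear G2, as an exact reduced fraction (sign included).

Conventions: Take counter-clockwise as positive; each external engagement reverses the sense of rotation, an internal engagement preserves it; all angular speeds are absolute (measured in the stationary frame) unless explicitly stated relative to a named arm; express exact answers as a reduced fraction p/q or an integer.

57/28

topology: planetary set — G1 29T / G2 14T / G3 57T, arm = carrier (Willis)
ring teeth: 29 + 2·14 = 57
29(ω_sun−ω_arm) = −57(ω_ring−ω_arm),  ω_sun = 0, ω_ring = 1
29(0−ω_arm) = −57(1−ω_arm)  ⇒  86·ω_arm = 57  ⇒  ω_arm = 57/86
sun–planet mesh: 29·(0−57/86) = −14·(ω_p−ω_arm)  ⇒  ω_p−ω_arm = 1653/1204
ω_p = 57/86 + 1653/1204 = 57/28
exact speed ratio = 57/28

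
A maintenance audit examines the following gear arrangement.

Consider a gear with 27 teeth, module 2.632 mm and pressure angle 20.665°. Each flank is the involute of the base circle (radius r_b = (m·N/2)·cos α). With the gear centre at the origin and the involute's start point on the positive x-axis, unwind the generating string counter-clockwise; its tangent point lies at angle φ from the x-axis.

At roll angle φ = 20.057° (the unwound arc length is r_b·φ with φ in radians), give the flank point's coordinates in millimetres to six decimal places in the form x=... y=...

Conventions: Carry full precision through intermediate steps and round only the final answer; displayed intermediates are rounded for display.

x=35.220897 y=0.469586

topology: single-mesh involute geometry — m = 2.632, N = 27
pitch radius r_p = m·N/2 = 2.632·27/2 = 35.532000
base radius r_b = r_p·cos α = 35.532000·cos 20.665° = 33.245863
roll angle φ = 20.057° = 0.35006069 rad
x = r_b·(cos φ + φ·sin φ) = 35.220897
y = r_b·(sin φ − φ·cos φ) = 0.469586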